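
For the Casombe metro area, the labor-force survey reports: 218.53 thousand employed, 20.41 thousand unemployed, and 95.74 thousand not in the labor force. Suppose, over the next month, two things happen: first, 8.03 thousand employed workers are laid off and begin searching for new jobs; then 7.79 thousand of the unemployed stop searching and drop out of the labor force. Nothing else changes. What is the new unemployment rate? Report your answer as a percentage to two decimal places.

Initially, labor force = 218.53 + 20.41 = 238.94 thousand, so u = 20.41/238.94 = 8.54%.
After the first change, employed falls and unemployed rises by 8.03; labor force unchanged → E = 210.50, U = 28.44, labor force = 238.94 thousand.
After the second change, unemployed and labor force both fall by 7.79 → E = 210.50, U = 20.65, labor force = 231.15 thousand.
New unemployment rate = 20.65 / 231.15 = 8.93%.

New unemployment rate ≈ 8.93%.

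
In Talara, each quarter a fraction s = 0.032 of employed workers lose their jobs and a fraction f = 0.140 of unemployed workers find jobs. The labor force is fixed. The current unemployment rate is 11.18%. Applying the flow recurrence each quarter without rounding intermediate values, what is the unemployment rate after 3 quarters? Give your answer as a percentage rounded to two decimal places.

Unemployment rate after three quarters ≈ 14.39%.

With a fixed labor force, u_{t+1} = u_t + s·(1−u_t) − f·u_t = u_t·(1−s−f) + s.
Here 1−s−f = 0.828 and s = 0.032.
u_1 = 0.111800 × 0.828 + 0.032 = 0.124570.
u_2 = 0.124570 × 0.828 + 0.032 = 0.135144.
u_3 = 0.135144 × 0.828 + 0.032 = 0.143899.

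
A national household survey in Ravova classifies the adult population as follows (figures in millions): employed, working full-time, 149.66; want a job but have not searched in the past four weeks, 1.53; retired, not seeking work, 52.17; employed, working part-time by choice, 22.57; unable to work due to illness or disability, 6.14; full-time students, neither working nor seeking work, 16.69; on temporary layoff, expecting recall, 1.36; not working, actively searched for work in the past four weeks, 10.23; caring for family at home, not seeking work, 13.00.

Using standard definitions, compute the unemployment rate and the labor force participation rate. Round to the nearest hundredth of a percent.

Employed = 149.66 + 22.57 = 172.23 million.
Unemployed = 1.36 + 10.23 = 11.59 million (jobless and actively searching, or on temporary layoff).
Labor force = 172.23 + 11.59 = 183.82 million.
Not in labor force = 1.53 + 52.17 + 6.14 + 16.69 + 13.00 = 89.53 million (those not working and not actively searching are outside the labor force — including those who want a job but have given up searching).
Civilian working-age population = 183.82 + 89.53 = 273.35 million.
Unemployment rate = 11.59 / 183.82 = 6.31%.
Labor force participation rate = 183.82 / 273.35 = 67.25%.

Unemployment rate ≈ 6.31%; labor force participation rate ≈ 67.25%.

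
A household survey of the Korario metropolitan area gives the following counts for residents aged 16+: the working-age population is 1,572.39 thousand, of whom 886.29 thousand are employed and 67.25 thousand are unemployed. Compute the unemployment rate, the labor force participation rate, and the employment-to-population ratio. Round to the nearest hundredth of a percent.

Labor force = employed + unemployed = 886.29 + 67.25 = 953.54 thousand.
Unemployment rate = 67.25 / 953.54 = 7.05%.
Labor force participation rate = 953.54 / 1,572.39 = 60.64%.
Employment-population ratio = 886.29 / 1,572.39 = 56.37%.

Unemployment rate ≈ 7.05%; labor force participation rate ≈ 60.64%; employment-population ratio ≈ 56.37%.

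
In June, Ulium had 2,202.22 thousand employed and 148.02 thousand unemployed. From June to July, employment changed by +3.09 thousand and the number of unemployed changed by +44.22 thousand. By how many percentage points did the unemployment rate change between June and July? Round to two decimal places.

June: labor force = 2,202.22 + 148.02 = 2,350.24; u = 148.02/2,350.24 = 6.30%.
July: labor force = 2,205.31 + 192.24 = 2,397.55; u = 192.24/2,397.55 = 8.02%.
Change = 8.02% − 6.30% = +1.72 pp.

The unemployment rate changed by +1.72 percentage points.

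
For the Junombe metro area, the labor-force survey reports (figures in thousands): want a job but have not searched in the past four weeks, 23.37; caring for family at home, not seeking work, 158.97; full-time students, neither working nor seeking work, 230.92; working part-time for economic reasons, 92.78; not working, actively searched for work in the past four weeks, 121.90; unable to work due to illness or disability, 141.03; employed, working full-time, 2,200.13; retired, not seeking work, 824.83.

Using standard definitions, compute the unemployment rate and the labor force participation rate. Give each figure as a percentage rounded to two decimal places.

Unemployment rate ≈ 5.05%; labor force participation rate ≈ 63.65%.

Employed = 92.78 + 2,200.13 = 2,292.91 thousand (anyone who worked, including part-time for economic reasons, counts as employed).
Unemployed = 121.90 thousand.
Labor force = 2,292.91 + 121.90 = 2,414.81 thousand.
Not in labor force = 23.37 + 158.97 + 230.92 + 141.03 + 824.83 = 1,379.12 thousand (those not working and not actively searching are outside the labor force — including those who want a job but have given up searching).
Civilian working-age population = 2,414.81 + 1,379.12 = 3,793.93 thousand.
Unemployment rate = 121.90 / 2,414.81 = 5.05%.
Labor force participation rate = 2,414.81 / 3,793.93 = 63.65%.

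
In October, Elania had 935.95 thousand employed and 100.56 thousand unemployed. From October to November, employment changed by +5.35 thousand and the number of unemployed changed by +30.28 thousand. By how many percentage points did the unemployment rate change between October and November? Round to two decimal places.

The unemployment rate changed by +2.50 percentage points.

October: labor force = 935.95 + 100.56 = 1,036.51; u = 100.56/1,036.51 = 9.70%.
November: labor force = 941.30 + 130.84 = 1,072.14; u = 130.84/1,072.14 = 12.20%.
Change = 12.20% − 9.70% = +2.50 pp.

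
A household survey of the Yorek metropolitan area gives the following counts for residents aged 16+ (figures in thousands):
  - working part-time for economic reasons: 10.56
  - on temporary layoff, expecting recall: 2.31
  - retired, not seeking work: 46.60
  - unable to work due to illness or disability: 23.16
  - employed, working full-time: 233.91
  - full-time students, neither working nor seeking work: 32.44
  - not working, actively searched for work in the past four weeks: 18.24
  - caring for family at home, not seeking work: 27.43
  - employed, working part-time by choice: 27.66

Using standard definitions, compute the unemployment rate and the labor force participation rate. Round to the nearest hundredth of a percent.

Employed = 10.56 + 233.91 + 27.66 = 272.13 thousand (anyone who worked, including part-time for economic reasons, counts as employed).
Unemployed = 2.31 + 18.24 = 20.55 thousand (jobless and actively searching, or on temporary layoff).
Labor force = 272.13 + 20.55 = 292.68 thousand.
Not in labor force = 46.60 + 23.16 + 32.44 + 27.43 = 129.63 thousand (those not working and not actively searching are outside the labor force).
Civilian working-age population = 292.68 + 129.63 = 422.31 thousand.
Unemployment rate = 20.55 / 292.68 = 7.02%.
Labor force participation rate = 292.68 / 422.31 = 69.30%.

Unemployment rate ≈ 7.02%; labor force participation rate ≈ 69.30%.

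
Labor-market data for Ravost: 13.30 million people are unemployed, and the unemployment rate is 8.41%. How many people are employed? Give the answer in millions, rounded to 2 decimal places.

Labor force = U / u = 13.30 / 0.0841 ≈ 158.15 million.
Employed = labor force − unemployed = 158.15 − 13.30 = 144.85 million.

About 144.85 million are employed.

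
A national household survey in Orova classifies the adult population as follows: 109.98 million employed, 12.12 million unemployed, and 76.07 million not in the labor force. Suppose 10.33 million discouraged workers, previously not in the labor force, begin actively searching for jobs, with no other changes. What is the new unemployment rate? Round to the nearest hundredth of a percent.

New unemployment rate ≈ 16.95%.

Initially, labor force = 109.98 + 12.12 = 122.10 million, so u = 12.12/122.10 = 9.93%.
After the change, unemployed and labor force both rise by 10.33 → E = 109.98, U = 22.45, labor force = 132.43 million.
New unemployment rate = 22.45 / 132.43 = 16.95%.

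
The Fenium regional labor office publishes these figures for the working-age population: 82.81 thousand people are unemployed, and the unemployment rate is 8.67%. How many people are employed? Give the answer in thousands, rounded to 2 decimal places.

About 872.32 thousand are employed.

Labor force = U / u = 82.81 / 0.0867 ≈ 955.13 thousand.
Employed = labor force − unemployed = 955.13 − 82.81 = 872.32 thousand.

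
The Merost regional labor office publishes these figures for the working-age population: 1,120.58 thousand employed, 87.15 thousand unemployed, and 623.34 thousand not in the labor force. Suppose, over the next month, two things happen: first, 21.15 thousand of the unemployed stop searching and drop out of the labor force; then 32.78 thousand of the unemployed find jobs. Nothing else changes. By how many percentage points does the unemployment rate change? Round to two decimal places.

The unemployment rate changes by −4.42 percentage points.

Initially, labor force = 1,120.58 + 87.15 = 1,207.73 thousand, so u = 87.15/1,207.73 = 7.22%.
After the first change, unemployed and labor force both fall by 21.15 → E = 1,120.58, U = 66.00, labor force = 1,186.58 thousand.
After the second change, unemployed falls and employed rises by 32.78; labor force unchanged → E = 1,153.36, U = 33.22, labor force = 1,186.58 thousand.
New unemployment rate = 33.22 / 1,186.58 = 2.80%.
Change = 2.80% − 7.22% = −4.42 percentage points.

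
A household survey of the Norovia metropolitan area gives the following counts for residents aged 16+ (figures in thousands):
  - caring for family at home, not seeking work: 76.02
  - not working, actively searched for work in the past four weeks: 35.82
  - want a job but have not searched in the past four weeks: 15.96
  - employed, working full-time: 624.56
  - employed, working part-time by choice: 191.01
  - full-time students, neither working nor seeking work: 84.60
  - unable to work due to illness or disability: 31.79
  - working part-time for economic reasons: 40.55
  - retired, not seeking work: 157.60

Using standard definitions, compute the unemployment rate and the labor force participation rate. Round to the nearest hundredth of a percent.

Employed = 624.56 + 191.01 + 40.55 = 856.12 thousand (anyone who worked, including part-time for economic reasons, counts as employed).
Unemployed = 35.82 thousand.
Labor force = 856.12 + 35.82 = 891.94 thousand.
Not in labor force = 76.02 + 15.96 + 84.60 + 31.79 + 157.60 = 365.97 thousand (those not working and not actively searching are outside the labor force — including those who want a job but have given up searching).
Civilian working-age population = 891.94 + 365.97 = 1,257.91 thousand.
Unemployment rate = 35.82 / 891.94 = 4.02%.
Labor force participation rate = 891.94 / 1,257.91 = 70.91%.

Unemployment rate ≈ 4.02%; labor force participation rate ≈ 70.91%.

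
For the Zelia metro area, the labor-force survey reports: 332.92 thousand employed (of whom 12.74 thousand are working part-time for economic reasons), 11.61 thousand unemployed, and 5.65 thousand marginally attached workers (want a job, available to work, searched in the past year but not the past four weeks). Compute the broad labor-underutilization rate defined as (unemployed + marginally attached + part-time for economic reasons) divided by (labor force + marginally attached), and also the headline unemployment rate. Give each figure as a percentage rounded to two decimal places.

Broad underutilization rate ≈ 8.57%; headline unemployment rate ≈ 3.37%.

Labor force = 332.92 + 11.61 = 344.53 thousand.
Numerator = 11.61 + 5.65 + 12.74 = 30.00 thousand.
Denominator = 344.53 + 5.65 = 350.18 thousand.
Broad rate = 30.00 / 350.18 = 8.57%.
Headline unemployment rate = 11.61 / 344.53 = 3.37%.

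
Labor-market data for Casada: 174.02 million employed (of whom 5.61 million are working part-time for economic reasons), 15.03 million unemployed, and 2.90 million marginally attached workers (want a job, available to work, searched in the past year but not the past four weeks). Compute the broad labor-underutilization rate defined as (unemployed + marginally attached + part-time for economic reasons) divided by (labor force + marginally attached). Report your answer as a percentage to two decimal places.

Broad underutilization rate ≈ 12.26%.

Labor force = 174.02 + 15.03 = 189.05 million.
Numerator = 15.03 + 2.90 + 5.61 = 23.54 million.
Denominator = 189.05 + 2.90 = 191.95 million.
Broad rate = 23.54 / 191.95 = 12.26%.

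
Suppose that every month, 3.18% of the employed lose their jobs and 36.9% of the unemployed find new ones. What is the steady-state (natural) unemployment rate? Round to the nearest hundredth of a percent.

Steady-state unemployment rate ≈ 7.93%.

At steady state the flows balance: s·E = f·U, so U/(E+U) = s/(s+f).
u* = 3.18 / (3.18 + 36.9) = 3.18 / 40.08 = 7.93%.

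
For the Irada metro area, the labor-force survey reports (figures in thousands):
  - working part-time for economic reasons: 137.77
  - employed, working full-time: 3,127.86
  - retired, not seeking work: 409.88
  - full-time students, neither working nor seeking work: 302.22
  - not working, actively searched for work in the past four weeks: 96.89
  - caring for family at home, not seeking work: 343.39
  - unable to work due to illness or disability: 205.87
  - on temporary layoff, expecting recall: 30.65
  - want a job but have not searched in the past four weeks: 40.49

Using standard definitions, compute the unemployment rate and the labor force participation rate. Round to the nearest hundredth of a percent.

Employed = 137.77 + 3,127.86 = 3,265.63 thousand (anyone who worked, including part-time for economic reasons, counts as employed).
Unemployed = 96.89 + 30.65 = 127.54 thousand (jobless and actively searching, or on temporary layoff).
Labor force = 3,265.63 + 127.54 = 3,393.17 thousand.
Not in labor force = 409.88 + 302.22 + 343.39 + 205.87 + 40.49 = 1,301.85 thousand (those not working and not actively searching are outside the labor force — including those who want a job but have given up searching).
Civilian working-age population = 3,393.17 + 1,301.85 = 4,695.02 thousand.
Unemployment rate = 127.54 / 3,393.17 = 3.76%.
Labor force participation rate = 3,393.17 / 4,695.02 = 72.27%.

Unemployment rate ≈ 3.76%; labor force participation rate ≈ 72.27%.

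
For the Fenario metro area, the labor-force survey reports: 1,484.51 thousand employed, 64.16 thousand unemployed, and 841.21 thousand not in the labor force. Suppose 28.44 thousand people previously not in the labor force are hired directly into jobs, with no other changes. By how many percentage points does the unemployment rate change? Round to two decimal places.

Initially, labor force = 1,484.51 + 64.16 = 1,548.67 thousand, so u = 64.16/1,548.67 = 4.14%.
After the change, employed and labor force both rise by 28.44; unemployed unchanged → E = 1,512.95, U = 64.16, labor force = 1,577.11 thousand.
New unemployment rate = 64.16 / 1,577.11 = 4.07%.
Change = 4.07% − 4.14% = −0.07 percentage points.

The unemployment rate changes by −0.07 percentage points.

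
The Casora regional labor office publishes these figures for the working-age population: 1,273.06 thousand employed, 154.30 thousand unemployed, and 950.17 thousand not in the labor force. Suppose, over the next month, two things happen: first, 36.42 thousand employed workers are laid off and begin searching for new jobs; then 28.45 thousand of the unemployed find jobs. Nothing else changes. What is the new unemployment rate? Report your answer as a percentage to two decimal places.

Initially, labor force = 1,273.06 + 154.30 = 1,427.36 thousand, so u = 154.30/1,427.36 = 10.81%.
After the first change, employed falls and unemployed rises by 36.42; labor force unchanged → E = 1,236.64, U = 190.72, labor force = 1,427.36 thousand.
After the second change, unemployed falls and employed rises by 28.45; labor force unchanged → E = 1,265.09, U = 162.27, labor force = 1,427.36 thousand.
New unemployment rate = 162.27 / 1,427.36 = 11.37%.

New unemployment rate ≈ 11.37%.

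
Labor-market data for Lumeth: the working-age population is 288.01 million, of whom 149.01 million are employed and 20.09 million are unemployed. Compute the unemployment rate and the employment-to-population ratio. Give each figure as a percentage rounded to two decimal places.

Unemployment rate ≈ 11.88%; employment-population ratio ≈ 51.74%.

Labor force = employed + unemployed = 149.01 + 20.09 = 169.10 million.
Unemployment rate = 20.09 / 169.10 = 11.88%.
Employment-population ratio = 149.01 / 288.01 = 51.74%.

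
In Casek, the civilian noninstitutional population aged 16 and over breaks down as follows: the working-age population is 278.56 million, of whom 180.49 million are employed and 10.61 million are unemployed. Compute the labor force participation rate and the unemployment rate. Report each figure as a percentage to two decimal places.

Labor force = employed + unemployed = 180.49 + 10.61 = 191.10 million.
Unemployment rate = 10.61 / 191.10 = 5.55%.
Labor force participation rate = 191.10 / 278.56 = 68.60%.

Labor force participation rate ≈ 68.60%; unemployment rate ≈ 5.55%.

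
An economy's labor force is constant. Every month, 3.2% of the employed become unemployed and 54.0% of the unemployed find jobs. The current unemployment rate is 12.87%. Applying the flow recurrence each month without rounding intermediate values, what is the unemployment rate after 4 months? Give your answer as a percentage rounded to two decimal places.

With a fixed labor force, u_{t+1} = u_t + s·(1−u_t) − f·u_t = u_t·(1−s−f) + s.
Here 1−s−f = 0.428 and s = 0.032.
u_1 = 0.128700 × 0.428 + 0.032 = 0.087084.
u_2 = 0.087084 × 0.428 + 0.032 = 0.069272.
u_3 = 0.069272 × 0.428 + 0.032 = 0.061648.
u_4 = 0.061648 × 0.428 + 0.032 = 0.058385.

Unemployment rate after four months ≈ 5.84%.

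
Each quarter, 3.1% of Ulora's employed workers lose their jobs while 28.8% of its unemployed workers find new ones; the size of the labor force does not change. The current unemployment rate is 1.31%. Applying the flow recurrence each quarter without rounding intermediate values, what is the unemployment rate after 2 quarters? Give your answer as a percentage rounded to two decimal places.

Unemployment rate after two quarters ≈ 5.82%.

With a fixed labor force, u_{t+1} = u_t + s·(1−u_t) − f·u_t = u_t·(1−s−f) + s.
Here 1−s−f = 0.681 and s = 0.031.
u_1 = 0.013100 × 0.681 + 0.031 = 0.039921.
u_2 = 0.039921 × 0.681 + 0.031 = 0.058186.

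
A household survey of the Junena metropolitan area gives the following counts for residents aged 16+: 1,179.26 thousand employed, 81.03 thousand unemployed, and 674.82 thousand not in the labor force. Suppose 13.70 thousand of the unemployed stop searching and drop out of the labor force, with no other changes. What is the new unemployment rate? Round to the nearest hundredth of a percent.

Initially, labor force = 1,179.26 + 81.03 = 1,260.29 thousand, so u = 81.03/1,260.29 = 6.43%.
After the change, unemployed and labor force both fall by 13.70 → E = 1,179.26, U = 67.33, labor force = 1,246.59 thousand.
New unemployment rate = 67.33 / 1,246.59 = 5.40%.

New unemployment rate ≈ 5.40%.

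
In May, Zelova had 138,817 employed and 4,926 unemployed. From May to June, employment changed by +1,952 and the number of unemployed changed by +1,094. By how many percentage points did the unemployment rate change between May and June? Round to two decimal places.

The unemployment rate changed by +0.67 percentage points.

May: labor force = 138,817 + 4,926 = 143,743; u = 4,926/143,743 = 3.43%.
June: labor force = 140,769 + 6,020 = 146,789; u = 6,020/146,789 = 4.10%.
Change = 4.10% − 3.43% = +0.67 pp.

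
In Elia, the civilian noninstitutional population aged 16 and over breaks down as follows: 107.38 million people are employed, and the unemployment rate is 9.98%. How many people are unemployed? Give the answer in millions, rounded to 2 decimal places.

About 11.90 million are unemployed.

Let U be the number unemployed. The labor force is E + U, and U/(E+U) = 0.0998.
So U = 0.0998 × 107.38 / (1 − 0.0998) = 10.7165 / 0.9002 ≈ 11.90 million.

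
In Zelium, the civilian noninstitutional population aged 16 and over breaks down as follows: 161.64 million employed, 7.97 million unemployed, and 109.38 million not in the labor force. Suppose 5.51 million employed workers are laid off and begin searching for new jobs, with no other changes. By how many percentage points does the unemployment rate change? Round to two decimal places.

The unemployment rate changes by +3.25 percentage points.

Initially, labor force = 161.64 + 7.97 = 169.61 million, so u = 7.97/169.61 = 4.70%.
After the change, employed falls and unemployed rises by 5.51; labor force unchanged → E = 156.13, U = 13.48, labor force = 169.61 million.
New unemployment rate = 13.48 / 169.61 = 7.95%.
Change = 7.95% − 4.70% = +3.25 percentage points.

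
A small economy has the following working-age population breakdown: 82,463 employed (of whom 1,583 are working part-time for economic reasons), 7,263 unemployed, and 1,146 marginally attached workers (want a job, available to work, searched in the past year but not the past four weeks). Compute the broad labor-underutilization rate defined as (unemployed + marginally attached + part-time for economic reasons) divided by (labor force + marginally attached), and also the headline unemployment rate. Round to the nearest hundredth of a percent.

Broad underutilization rate ≈ 11.00%; headline unemployment rate ≈ 8.09%.

Labor force = 82,463 + 7,263 = 89,726.
Numerator = 7,263 + 1,146 + 1,583 = 9,992.
Denominator = 89,726 + 1,146 = 90,872.
Broad rate = 9,992 / 90,872 = 11.00%.
Headline unemployment rate = 7,263 / 89,726 = 8.09%.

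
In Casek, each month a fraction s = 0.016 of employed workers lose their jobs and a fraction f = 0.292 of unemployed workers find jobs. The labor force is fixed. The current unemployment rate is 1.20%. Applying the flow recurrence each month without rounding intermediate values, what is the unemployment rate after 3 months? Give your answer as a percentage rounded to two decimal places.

Unemployment rate after three months ≈ 3.87%.

With a fixed labor force, u_{t+1} = u_t + s·(1−u_t) − f·u_t = u_t·(1−s−f) + s.
Here 1−s−f = 0.692 and s = 0.016.
u_1 = 0.012000 × 0.692 + 0.016 = 0.024304.
u_2 = 0.024304 × 0.692 + 0.016 = 0.032818.
u_3 = 0.032818 × 0.692 + 0.016 = 0.038710.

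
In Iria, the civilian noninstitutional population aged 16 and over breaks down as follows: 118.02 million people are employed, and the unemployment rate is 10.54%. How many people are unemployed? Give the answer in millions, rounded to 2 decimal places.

Let U be the number unemployed. The labor force is E + U, and U/(E+U) = 0.1054.
So U = 0.1054 × 118.02 / (1 − 0.1054) = 12.4393 / 0.8946 ≈ 13.90 million.

About 13.90 million are unemployed.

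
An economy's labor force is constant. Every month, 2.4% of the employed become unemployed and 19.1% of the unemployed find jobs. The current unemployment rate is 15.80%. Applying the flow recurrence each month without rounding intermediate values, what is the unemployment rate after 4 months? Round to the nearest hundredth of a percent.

Unemployment rate after four months ≈ 12.92%.

With a fixed labor force, u_{t+1} = u_t + s·(1−u_t) − f·u_t = u_t·(1−s−f) + s.
Here 1−s−f = 0.785 and s = 0.024.
u_1 = 0.158000 × 0.785 + 0.024 = 0.148030.
u_2 = 0.148030 × 0.785 + 0.024 = 0.140204.
u_3 = 0.140204 × 0.785 + 0.024 = 0.134060.
u_4 = 0.134060 × 0.785 + 0.024 = 0.129237.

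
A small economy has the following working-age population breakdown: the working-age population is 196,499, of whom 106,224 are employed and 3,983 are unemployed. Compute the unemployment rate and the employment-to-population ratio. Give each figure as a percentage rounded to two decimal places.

Labor force = employed + unemployed = 106,224 + 3,983 = 110,207.
Unemployment rate = 3,983 / 110,207 = 3.61%.
Employment-population ratio = 106,224 / 196,499 = 54.06%.

Unemployment rate ≈ 3.61%; employment-population ratio ≈ 54.06%.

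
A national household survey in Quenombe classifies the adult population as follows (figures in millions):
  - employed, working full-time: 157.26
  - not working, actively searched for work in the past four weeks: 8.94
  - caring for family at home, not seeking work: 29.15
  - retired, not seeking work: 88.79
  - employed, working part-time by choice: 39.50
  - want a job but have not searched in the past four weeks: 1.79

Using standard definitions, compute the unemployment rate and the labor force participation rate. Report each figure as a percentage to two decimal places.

Employed = 157.26 + 39.50 = 196.76 million.
Unemployed = 8.94 million.
Labor force = 196.76 + 8.94 = 205.70 million.
Not in labor force = 29.15 + 88.79 + 1.79 = 119.73 million (those not working and not actively searching are outside the labor force — including those who want a job but have given up searching).
Civilian working-age population = 205.70 + 119.73 = 325.43 million.
Unemployment rate = 8.94 / 205.70 = 4.35%.
Labor force participation rate = 205.70 / 325.43 = 63.21%.

Unemployment rate ≈ 4.35%; labor force participation rate ≈ 63.21%.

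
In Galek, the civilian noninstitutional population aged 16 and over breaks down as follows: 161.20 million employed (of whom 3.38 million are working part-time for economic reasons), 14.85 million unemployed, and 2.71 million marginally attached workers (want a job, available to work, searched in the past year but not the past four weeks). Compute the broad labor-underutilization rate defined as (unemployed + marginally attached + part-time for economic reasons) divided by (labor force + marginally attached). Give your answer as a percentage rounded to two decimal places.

Broad underutilization rate ≈ 11.71%.

Labor force = 161.20 + 14.85 = 176.05 million.
Numerator = 14.85 + 2.71 + 3.38 = 20.94 million.
Denominator = 176.05 + 2.71 = 178.76 million.
Broad rate = 20.94 / 178.76 = 11.71%.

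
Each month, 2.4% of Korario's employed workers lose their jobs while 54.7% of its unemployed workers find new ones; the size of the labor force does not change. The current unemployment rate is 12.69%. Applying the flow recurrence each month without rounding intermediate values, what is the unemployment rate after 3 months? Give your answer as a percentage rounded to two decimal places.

With a fixed labor force, u_{t+1} = u_t + s·(1−u_t) − f·u_t = u_t·(1−s−f) + s.
Here 1−s−f = 0.429 and s = 0.024.
u_1 = 0.126900 × 0.429 + 0.024 = 0.078440.
u_2 = 0.078440 × 0.429 + 0.024 = 0.057651.
u_3 = 0.057651 × 0.429 + 0.024 = 0.048732.

Unemployment rate after three months ≈ 4.87%.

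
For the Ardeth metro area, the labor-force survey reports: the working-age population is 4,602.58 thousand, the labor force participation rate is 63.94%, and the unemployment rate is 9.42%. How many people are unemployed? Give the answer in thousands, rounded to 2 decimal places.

Labor force = 0.6394 × 4,602.58 = 2,942.89 thousand.
Unemployed = 0.0942 × 2,942.89 ≈ 277.22 thousand.

About 277.22 thousand are unemployed.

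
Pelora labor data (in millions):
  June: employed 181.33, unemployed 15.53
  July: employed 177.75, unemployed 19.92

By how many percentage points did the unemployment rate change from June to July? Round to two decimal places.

June: labor force = 181.33 + 15.53 = 196.86; u = 15.53/196.86 = 7.89%.
July: labor force = 177.75 + 19.92 = 197.67; u = 19.92/197.67 = 10.08%.
Change = 10.08% − 7.89% = +2.19 pp.

The unemployment rate changed by +2.19 percentage points.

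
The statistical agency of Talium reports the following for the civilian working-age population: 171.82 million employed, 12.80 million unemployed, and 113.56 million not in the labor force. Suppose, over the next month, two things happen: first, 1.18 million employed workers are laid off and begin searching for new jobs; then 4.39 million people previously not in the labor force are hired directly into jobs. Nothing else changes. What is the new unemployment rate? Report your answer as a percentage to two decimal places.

New unemployment rate ≈ 7.40%.

Initially, labor force = 171.82 + 12.80 = 184.62 million, so u = 12.80/184.62 = 6.93%.
After the first change, employed falls and unemployed rises by 1.18; labor force unchanged → E = 170.64, U = 13.98, labor force = 184.62 million.
After the second change, employed and labor force both rise by 4.39; unemployed unchanged → E = 175.03, U = 13.98, labor force = 189.01 million.
New unemployment rate = 13.98 / 189.01 = 7.40%.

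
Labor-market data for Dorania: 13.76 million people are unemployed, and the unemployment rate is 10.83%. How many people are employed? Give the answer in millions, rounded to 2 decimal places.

Labor force = U / u = 13.76 / 0.1083 ≈ 127.05 million.
Employed = labor force − unemployed = 127.05 − 13.76 = 113.29 million.

About 113.29 million are employed.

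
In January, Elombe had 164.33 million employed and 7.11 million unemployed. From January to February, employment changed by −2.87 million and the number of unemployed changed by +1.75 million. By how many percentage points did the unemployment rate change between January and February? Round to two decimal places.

January: labor force = 164.33 + 7.11 = 171.44; u = 7.11/171.44 = 4.15%.
February: labor force = 161.46 + 8.86 = 170.32; u = 8.86/170.32 = 5.20%.
Change = 5.20% − 4.15% = +1.05 pp.

The unemployment rate changed by +1.05 percentage points.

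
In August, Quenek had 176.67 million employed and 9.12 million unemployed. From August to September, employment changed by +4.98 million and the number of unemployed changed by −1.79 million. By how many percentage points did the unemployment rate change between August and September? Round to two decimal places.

The unemployment rate changed by −1.03 percentage points.

August: labor force = 176.67 + 9.12 = 185.79; u = 9.12/185.79 = 4.91%.
September: labor force = 181.65 + 7.33 = 188.98; u = 7.33/188.98 = 3.88%.
Change = 3.88% − 4.91% = −1.03 pp.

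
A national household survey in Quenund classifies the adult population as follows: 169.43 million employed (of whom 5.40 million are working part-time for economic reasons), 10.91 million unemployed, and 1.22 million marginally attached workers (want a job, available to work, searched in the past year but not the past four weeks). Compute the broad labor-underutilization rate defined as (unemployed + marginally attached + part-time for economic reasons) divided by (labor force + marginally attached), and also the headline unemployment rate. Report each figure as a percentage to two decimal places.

Broad underutilization rate ≈ 9.66%; headline unemployment rate ≈ 6.05%.

Labor force = 169.43 + 10.91 = 180.34 million.
Numerator = 10.91 + 1.22 + 5.40 = 17.53 million.
Denominator = 180.34 + 1.22 = 181.56 million.
Broad rate = 17.53 / 181.56 = 9.66%.
Headline unemployment rate = 10.91 / 180.34 = 6.05%.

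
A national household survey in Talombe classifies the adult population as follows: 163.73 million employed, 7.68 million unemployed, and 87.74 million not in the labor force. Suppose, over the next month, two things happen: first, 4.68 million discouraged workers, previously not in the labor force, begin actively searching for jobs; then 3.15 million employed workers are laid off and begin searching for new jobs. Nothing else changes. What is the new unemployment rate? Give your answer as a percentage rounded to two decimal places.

Initially, labor force = 163.73 + 7.68 = 171.41 million, so u = 7.68/171.41 = 4.48%.
After the first change, unemployed and labor force both rise by 4.68 → E = 163.73, U = 12.36, labor force = 176.09 million.
After the second change, employed falls and unemployed rises by 3.15; labor force unchanged → E = 160.58, U = 15.51, labor force = 176.09 million.
New unemployment rate = 15.51 / 176.09 = 8.81%.

New unemployment rate ≈ 8.81%.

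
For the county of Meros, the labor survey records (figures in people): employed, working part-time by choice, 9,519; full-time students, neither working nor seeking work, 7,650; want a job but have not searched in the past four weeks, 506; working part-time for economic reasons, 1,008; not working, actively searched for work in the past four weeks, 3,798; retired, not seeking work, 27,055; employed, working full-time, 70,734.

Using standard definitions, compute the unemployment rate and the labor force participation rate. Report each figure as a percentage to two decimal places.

Employed = 9,519 + 1,008 + 70,734 = 81,261 (anyone who worked, including part-time for economic reasons, counts as employed).
Unemployed = 3,798.
Labor force = 81,261 + 3,798 = 85,059.
Not in labor force = 7,650 + 506 + 27,055 = 35,211 (those not working and not actively searching are outside the labor force — including those who want a job but have given up searching).
Civilian working-age population = 85,059 + 35,211 = 120,270.
Unemployment rate = 3,798 / 85,059 = 4.47%.
Labor force participation rate = 85,059 / 120,270 = 70.72%.

Unemployment rate ≈ 4.47%; labor force participation rate ≈ 70.72%.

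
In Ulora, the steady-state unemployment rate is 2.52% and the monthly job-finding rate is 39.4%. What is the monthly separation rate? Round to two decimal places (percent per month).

Separation rate ≈ 1.02% per month.

From u* = s/(s+f): s = u·f/(1−u).
s = 0.0252 × 39.4 / (1 − 0.0252) = 0.9929 / 0.9748 ≈ 1.02% per month.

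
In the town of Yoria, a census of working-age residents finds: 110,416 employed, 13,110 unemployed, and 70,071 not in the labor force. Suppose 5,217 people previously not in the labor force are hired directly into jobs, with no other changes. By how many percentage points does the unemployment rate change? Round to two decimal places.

Initially, labor force = 110,416 + 13,110 = 123,526, so u = 13,110/123,526 = 10.61%.
After the change, employed and labor force both rise by 5,217; unemployed unchanged → E = 115,633, U = 13,110, labor force = 128,743.
New unemployment rate = 13,110 / 128,743 = 10.18%.
Change = 10.18% − 10.61% = −0.43 percentage points.

The unemployment rate changes by −0.43 percentage points.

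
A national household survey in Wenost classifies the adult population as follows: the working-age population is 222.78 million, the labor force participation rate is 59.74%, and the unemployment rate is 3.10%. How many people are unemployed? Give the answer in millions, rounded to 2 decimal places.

Labor force = 0.5974 × 222.78 = 133.09 million.
Unemployed = 0.0310 × 133.09 ≈ 4.13 million.

About 4.13 million are unemployed.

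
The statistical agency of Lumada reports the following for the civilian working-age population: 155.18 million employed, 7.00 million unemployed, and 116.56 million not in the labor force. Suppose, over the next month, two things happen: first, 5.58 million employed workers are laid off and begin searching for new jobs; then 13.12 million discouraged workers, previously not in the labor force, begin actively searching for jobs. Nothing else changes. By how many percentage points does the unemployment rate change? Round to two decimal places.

Initially, labor force = 155.18 + 7.00 = 162.18 million, so u = 7.00/162.18 = 4.32%.
After the first change, employed falls and unemployed rises by 5.58; labor force unchanged → E = 149.60, U = 12.58, labor force = 162.18 million.
After the second change, unemployed and labor force both rise by 13.12 → E = 149.60, U = 25.70, labor force = 175.30 million.
New unemployment rate = 25.70 / 175.30 = 14.66%.
Change = 14.66% − 4.32% = +10.34 percentage points.

The unemployment rate changes by +10.34 percentage points.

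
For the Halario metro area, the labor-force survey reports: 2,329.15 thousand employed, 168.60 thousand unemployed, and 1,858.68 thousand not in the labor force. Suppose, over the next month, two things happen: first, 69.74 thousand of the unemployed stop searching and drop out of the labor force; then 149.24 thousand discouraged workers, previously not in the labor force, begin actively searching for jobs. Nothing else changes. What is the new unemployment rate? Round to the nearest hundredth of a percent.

Initially, labor force = 2,329.15 + 168.60 = 2,497.75 thousand, so u = 168.60/2,497.75 = 6.75%.
After the first change, unemployed and labor force both fall by 69.74 → E = 2,329.15, U = 98.86, labor force = 2,428.01 thousand.
After the second change, unemployed and labor force both rise by 149.24 → E = 2,329.15, U = 248.10, labor force = 2,577.25 thousand.
New unemployment rate = 248.10 / 2,577.25 = 9.63%.

New unemployment rate ≈ 9.63%.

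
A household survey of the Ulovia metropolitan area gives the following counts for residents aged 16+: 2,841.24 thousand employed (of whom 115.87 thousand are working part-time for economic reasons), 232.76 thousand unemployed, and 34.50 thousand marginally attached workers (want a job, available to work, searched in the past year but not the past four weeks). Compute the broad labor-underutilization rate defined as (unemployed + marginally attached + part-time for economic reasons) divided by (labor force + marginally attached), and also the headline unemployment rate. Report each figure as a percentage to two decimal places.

Labor force = 2,841.24 + 232.76 = 3,074.00 thousand.
Numerator = 232.76 + 34.50 + 115.87 = 383.13 thousand.
Denominator = 3,074.00 + 34.50 = 3,108.50 thousand.
Broad rate = 383.13 / 3,108.50 = 12.33%.
Headline unemployment rate = 232.76 / 3,074.00 = 7.57%.

Broad underutilization rate ≈ 12.33%; headline unemployment rate ≈ 7.57%.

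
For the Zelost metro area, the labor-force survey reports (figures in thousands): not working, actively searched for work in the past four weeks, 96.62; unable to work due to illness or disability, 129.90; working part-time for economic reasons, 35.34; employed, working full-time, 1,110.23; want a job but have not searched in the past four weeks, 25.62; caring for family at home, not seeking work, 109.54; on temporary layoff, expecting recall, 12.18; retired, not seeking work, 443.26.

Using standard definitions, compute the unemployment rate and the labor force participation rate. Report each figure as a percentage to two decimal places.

Unemployment rate ≈ 8.67%; labor force participation rate ≈ 63.91%.

Employed = 35.34 + 1,110.23 = 1,145.57 thousand (anyone who worked, including part-time for economic reasons, counts as employed).
Unemployed = 96.62 + 12.18 = 108.80 thousand (jobless and actively searching, or on temporary layoff).
Labor force = 1,145.57 + 108.80 = 1,254.37 thousand.
Not in labor force = 129.90 + 25.62 + 109.54 + 443.26 = 708.32 thousand (those not working and not actively searching are outside the labor force — including those who want a job but have given up searching).
Civilian working-age population = 1,254.37 + 708.32 = 1,962.69 thousand.
Unemployment rate = 108.80 / 1,254.37 = 8.67%.
Labor force participation rate = 1,254.37 / 1,962.69 = 63.91%.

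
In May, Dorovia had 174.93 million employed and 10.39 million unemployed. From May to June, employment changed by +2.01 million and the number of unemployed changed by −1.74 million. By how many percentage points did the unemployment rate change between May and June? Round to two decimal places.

May: labor force = 174.93 + 10.39 = 185.32; u = 10.39/185.32 = 5.61%.
June: labor force = 176.94 + 8.65 = 185.59; u = 8.65/185.59 = 4.66%.
Change = 4.66% − 5.61% = −0.95 pp.

The unemployment rate changed by −0.95 percentage points.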